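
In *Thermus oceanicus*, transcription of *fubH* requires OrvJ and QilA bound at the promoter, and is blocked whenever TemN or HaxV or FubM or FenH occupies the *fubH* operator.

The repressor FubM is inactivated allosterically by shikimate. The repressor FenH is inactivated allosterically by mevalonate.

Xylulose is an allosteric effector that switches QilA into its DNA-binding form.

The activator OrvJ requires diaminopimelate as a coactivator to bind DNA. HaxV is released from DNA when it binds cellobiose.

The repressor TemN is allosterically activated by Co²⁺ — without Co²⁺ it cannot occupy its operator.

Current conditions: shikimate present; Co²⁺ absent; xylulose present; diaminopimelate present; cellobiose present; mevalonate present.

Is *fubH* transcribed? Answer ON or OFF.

Diaminopimelate is present, so OrvJ is active.
Xylulose is present, so QilA is active.
Co²⁺ is absent, so TemN is inactive.
Cellobiose is present, so HaxV is inactive.
Shikimate is present, so FubM is inactive.
Mevalonate is present, so FenH is inactive.
No repressor is bound and OrvJ and QilA are active, so *fubH* is transcribed.

ON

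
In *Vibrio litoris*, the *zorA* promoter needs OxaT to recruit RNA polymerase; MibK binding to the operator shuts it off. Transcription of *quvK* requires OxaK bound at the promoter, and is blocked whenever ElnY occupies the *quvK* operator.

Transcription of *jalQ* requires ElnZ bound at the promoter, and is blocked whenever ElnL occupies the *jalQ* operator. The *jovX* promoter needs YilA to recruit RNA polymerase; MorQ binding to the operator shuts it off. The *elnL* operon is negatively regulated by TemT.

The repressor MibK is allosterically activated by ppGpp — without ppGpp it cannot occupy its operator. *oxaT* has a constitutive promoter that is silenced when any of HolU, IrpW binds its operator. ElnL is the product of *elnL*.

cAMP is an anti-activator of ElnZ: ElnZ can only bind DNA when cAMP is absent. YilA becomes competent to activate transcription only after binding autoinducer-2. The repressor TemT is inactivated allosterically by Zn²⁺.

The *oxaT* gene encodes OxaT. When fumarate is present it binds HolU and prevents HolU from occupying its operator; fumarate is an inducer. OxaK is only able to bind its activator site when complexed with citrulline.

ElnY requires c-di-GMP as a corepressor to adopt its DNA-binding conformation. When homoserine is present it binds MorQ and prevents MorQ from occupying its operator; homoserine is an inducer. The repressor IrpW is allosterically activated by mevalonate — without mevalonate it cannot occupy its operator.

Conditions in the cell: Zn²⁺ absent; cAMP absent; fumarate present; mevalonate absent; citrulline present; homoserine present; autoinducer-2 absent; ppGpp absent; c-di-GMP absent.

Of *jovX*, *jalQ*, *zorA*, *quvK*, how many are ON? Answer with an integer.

Autoinducer-2 is absent, so YilA is inactive.
Homoserine is present, so MorQ is inactive.
Required activator YilA is absent, so *jovX* is not transcribed.
→ *jovX* is OFF.
cAMP is absent, so ElnZ is active.
Zn²⁺ is absent, so TemT is active.
With repressor TemT bound, *elnL* is not transcribed.
So ElnL is not produced.
No repressor is bound and ElnZ is active, so *jalQ* is transcribed.
→ *jalQ* is ON.
Fumarate is present, so HolU is inactive.
Mevalonate is absent, so IrpW is inactive.
With no repressor bound, *oxaT* is transcribed.
So OxaT is produced and active.
ppGpp is absent, so MibK is inactive.
No repressor is bound and OxaT is active, so *zorA* is transcribed.
→ *zorA* is ON.
c-di-GMP is absent, so ElnY is inactive.
Citrulline is present, so OxaK is active.
No repressor is bound and OxaK is active, so *quvK* is transcribed.
→ *quvK* is ON.
3 of the 4 genes are transcribed.

3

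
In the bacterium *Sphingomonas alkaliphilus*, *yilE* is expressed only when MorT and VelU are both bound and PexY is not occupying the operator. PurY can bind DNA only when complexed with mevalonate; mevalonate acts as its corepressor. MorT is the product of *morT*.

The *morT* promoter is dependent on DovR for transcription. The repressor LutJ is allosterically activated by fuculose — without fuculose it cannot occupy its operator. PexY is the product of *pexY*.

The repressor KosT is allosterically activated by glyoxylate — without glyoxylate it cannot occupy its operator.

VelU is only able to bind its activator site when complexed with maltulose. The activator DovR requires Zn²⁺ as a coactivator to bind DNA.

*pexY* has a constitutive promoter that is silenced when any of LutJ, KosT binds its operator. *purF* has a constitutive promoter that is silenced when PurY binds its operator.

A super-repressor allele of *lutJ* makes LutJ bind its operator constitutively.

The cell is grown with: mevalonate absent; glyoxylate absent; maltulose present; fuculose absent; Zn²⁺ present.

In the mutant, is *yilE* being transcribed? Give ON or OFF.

ON

Zn²⁺ is present, so DovR is active.
No repressor is bound and DovR is active, so *morT* is transcribed.
So MorT is produced and active.
Maltulose is present, so VelU is active.
LutJ is constitutively active in this strain.
Glyoxylate is absent, so KosT is inactive.
With repressor LutJ bound, *pexY* is not transcribed.
So PexY is not produced.
No repressor is bound and MorT and VelU are active, so *yilE* is transcribed.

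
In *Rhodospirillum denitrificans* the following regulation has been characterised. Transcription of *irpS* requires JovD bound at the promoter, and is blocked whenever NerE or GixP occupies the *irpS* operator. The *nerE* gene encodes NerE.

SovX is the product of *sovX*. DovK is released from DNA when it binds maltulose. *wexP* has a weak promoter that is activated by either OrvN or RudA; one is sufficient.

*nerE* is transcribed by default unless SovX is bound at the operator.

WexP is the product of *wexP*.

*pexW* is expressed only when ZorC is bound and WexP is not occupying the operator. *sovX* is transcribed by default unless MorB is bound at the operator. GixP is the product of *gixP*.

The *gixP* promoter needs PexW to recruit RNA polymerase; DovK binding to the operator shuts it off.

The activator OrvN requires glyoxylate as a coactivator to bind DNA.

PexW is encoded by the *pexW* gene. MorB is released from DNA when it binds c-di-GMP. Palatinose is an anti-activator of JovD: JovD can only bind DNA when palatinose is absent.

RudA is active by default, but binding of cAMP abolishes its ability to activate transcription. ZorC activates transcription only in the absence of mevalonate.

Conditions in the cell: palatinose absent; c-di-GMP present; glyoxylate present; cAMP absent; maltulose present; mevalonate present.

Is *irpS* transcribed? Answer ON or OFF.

Palatinose is absent, so JovD is active.
c-di-GMP is present, so MorB is inactive.
With no repressor bound, *sovX* is transcribed.
So SovX is produced and active.
With repressor SovX bound, *nerE* is not transcribed.
So NerE is not produced.
Maltulose is present, so DovK is inactive.
Glyoxylate is present, so OrvN is active.
cAMP is absent, so RudA is active.
Activator OrvN is present, so *wexP* is transcribed.
So WexP is produced and active.
Mevalonate is present, so ZorC is inactive.
With repressor WexP bound, *pexW* is not transcribed.
So PexW is not produced.
Required activator PexW is absent, so *gixP* is not transcribed.
So GixP is not produced.
No repressor is bound and JovD is active, so *irpS* is transcribed.

ON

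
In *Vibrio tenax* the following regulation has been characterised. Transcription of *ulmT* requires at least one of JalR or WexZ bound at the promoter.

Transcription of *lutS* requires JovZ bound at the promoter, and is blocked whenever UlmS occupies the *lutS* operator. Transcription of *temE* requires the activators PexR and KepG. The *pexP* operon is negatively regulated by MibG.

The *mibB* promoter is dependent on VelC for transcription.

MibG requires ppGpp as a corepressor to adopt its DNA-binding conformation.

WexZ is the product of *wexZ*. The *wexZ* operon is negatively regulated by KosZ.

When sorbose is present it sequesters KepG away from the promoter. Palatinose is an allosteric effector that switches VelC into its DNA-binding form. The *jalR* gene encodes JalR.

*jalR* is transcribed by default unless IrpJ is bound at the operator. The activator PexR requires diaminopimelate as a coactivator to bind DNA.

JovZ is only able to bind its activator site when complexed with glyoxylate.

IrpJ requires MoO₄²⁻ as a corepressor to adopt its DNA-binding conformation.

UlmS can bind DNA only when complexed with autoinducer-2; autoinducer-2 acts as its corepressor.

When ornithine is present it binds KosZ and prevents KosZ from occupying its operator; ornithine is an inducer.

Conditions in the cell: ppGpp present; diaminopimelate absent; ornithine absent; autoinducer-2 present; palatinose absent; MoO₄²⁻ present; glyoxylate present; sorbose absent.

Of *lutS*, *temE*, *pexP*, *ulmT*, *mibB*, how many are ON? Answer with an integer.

Autoinducer-2 is present, so UlmS is active.
Glyoxylate is present, so JovZ is active.
With repressor UlmS bound, *lutS* is not transcribed.
→ *lutS* is OFF.
Diaminopimelate is absent, so PexR is inactive.
Sorbose is absent, so KepG is active.
Required activator PexR is absent, so *temE* is not transcribed.
→ *temE* is OFF.
ppGpp is present, so MibG is active.
With repressor MibG bound, *pexP* is not transcribed.
→ *pexP* is OFF.
MoO₄²⁻ is present, so IrpJ is active.
With repressor IrpJ bound, *jalR* is not transcribed.
So JalR is not produced.
Ornithine is absent, so KosZ is active.
With repressor KosZ bound, *wexZ* is not transcribed.
So WexZ is not produced.
No activator is available at the *ulmT* promoter, so *ulmT* is not transcribed.
→ *ulmT* is OFF.
Palatinose is absent, so VelC is inactive.
Required activator VelC is absent, so *mibB* is not transcribed.
→ *mibB* is OFF.
0 of the 5 genes are transcribed.

0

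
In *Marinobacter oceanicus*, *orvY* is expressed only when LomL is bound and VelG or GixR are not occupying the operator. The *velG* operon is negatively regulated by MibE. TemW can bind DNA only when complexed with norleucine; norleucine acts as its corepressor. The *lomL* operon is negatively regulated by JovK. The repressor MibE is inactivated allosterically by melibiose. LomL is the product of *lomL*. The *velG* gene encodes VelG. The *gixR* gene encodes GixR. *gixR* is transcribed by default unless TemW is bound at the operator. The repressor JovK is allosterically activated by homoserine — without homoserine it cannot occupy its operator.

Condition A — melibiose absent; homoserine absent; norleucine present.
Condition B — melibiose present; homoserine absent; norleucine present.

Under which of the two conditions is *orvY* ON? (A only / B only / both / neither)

A only

Condition A:
Melibiose is absent, so MibE is active.
With repressor MibE bound, *velG* is not transcribed.
So VelG is not produced.
Homoserine is absent, so JovK is inactive.
With no repressor bound, *lomL* is transcribed.
So LomL is produced and active.
Norleucine is present, so TemW is active.
With repressor TemW bound, *gixR* is not transcribed.
So GixR is not produced.
No repressor is bound and LomL is active, so *orvY* is transcribed.
→ *orvY* is ON in A.
Condition B:
Melibiose is present, so MibE is inactive.
With no repressor bound, *velG* is transcribed.
So VelG is produced and active.
Homoserine is absent, so JovK is inactive.
With no repressor bound, *lomL* is transcribed.
So LomL is produced and active.
Norleucine is present, so TemW is active.
With repressor TemW bound, *gixR* is not transcribed.
So GixR is not produced.
With repressor VelG bound, *orvY* is not transcribed.
→ *orvY* is OFF in B.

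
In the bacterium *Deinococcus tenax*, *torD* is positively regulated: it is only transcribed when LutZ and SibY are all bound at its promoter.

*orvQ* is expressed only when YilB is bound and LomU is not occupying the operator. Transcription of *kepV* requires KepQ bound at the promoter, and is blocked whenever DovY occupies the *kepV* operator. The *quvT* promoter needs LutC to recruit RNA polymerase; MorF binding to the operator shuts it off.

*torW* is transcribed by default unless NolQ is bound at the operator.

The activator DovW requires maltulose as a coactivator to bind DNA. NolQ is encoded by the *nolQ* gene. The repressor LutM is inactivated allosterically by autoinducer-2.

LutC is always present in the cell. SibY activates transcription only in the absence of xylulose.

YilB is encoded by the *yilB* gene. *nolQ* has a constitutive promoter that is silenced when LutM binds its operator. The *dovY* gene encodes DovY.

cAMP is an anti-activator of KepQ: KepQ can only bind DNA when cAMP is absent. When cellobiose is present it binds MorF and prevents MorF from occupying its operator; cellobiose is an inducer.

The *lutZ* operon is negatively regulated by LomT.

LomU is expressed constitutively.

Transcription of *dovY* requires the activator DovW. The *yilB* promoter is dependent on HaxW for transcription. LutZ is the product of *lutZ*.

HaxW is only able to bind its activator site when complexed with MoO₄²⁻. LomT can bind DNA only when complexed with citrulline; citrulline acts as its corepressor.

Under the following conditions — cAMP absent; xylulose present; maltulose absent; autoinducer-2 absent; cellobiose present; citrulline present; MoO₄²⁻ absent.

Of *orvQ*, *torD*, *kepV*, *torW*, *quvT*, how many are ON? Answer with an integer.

3

MoO₄²⁻ is absent, so HaxW is inactive.
Required activator HaxW is absent, so *yilB* is not transcribed.
So YilB is not produced.
LomU is produced constitutively and is active.
With repressor LomU bound, *orvQ* is not transcribed.
→ *orvQ* is OFF.
Citrulline is present, so LomT is active.
With repressor LomT bound, *lutZ* is not transcribed.
So LutZ is not produced.
Xylulose is present, so SibY is inactive.
Required activator LutZ is absent, so *torD* is not transcribed.
→ *torD* is OFF.
cAMP is absent, so KepQ is active.
Maltulose is absent, so DovW is inactive.
Required activator DovW is absent, so *dovY* is not transcribed.
So DovY is not produced.
No repressor is bound and KepQ is active, so *kepV* is transcribed.
→ *kepV* is ON.
Autoinducer-2 is absent, so LutM is active.
With repressor LutM bound, *nolQ* is not transcribed.
So NolQ is not produced.
With no repressor bound, *torW* is transcribed.
→ *torW* is ON.
LutC is produced constitutively and is active.
Cellobiose is present, so MorF is inactive.
No repressor is bound and LutC is active, so *quvT* is transcribed.
→ *quvT* is ON.
3 of the 5 genes are transcribed.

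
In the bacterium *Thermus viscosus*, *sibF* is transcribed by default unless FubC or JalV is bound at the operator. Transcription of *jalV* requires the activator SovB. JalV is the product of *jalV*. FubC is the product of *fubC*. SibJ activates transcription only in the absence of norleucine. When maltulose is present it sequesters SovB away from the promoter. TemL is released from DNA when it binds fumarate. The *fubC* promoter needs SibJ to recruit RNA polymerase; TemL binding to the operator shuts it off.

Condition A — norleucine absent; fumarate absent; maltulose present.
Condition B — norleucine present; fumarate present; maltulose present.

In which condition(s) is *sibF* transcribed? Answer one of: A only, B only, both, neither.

Condition A:
Norleucine is absent, so SibJ is active.
Fumarate is absent, so TemL is active.
With repressor TemL bound, *fubC* is not transcribed.
So FubC is not produced.
Maltulose is present, so SovB is inactive.
Required activator SovB is absent, so *jalV* is not transcribed.
So JalV is not produced.
With no repressor bound, *sibF* is transcribed.
→ *sibF* is ON in A.
Condition B:
Norleucine is present, so SibJ is inactive.
Fumarate is present, so TemL is inactive.
Required activator SibJ is absent, so *fubC* is not transcribed.
So FubC is not produced.
Maltulose is present, so SovB is inactive.
Required activator SovB is absent, so *jalV* is not transcribed.
So JalV is not produced.
With no repressor bound, *sibF* is transcribed.
→ *sibF* is ON in B.

both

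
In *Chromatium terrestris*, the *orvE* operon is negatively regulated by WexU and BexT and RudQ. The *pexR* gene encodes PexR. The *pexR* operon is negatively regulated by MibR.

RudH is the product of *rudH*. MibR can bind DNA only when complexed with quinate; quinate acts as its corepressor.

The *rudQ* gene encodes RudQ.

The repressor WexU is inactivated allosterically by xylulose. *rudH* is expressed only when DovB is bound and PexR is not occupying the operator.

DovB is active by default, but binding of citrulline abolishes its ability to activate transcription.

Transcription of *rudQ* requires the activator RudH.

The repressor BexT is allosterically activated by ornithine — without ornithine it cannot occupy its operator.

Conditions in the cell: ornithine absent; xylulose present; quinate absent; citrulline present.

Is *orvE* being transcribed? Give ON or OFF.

Xylulose is present, so WexU is inactive.
Ornithine is absent, so BexT is inactive.
Quinate is absent, so MibR is inactive.
With no repressor bound, *pexR* is transcribed.
So PexR is produced and active.
Citrulline is present, so DovB is inactive.
With repressor PexR bound, *rudH* is not transcribed.
So RudH is not produced.
Required activator RudH is absent, so *rudQ* is not transcribed.
So RudQ is not produced.
With no repressor bound, *orvE* is transcribed.

ON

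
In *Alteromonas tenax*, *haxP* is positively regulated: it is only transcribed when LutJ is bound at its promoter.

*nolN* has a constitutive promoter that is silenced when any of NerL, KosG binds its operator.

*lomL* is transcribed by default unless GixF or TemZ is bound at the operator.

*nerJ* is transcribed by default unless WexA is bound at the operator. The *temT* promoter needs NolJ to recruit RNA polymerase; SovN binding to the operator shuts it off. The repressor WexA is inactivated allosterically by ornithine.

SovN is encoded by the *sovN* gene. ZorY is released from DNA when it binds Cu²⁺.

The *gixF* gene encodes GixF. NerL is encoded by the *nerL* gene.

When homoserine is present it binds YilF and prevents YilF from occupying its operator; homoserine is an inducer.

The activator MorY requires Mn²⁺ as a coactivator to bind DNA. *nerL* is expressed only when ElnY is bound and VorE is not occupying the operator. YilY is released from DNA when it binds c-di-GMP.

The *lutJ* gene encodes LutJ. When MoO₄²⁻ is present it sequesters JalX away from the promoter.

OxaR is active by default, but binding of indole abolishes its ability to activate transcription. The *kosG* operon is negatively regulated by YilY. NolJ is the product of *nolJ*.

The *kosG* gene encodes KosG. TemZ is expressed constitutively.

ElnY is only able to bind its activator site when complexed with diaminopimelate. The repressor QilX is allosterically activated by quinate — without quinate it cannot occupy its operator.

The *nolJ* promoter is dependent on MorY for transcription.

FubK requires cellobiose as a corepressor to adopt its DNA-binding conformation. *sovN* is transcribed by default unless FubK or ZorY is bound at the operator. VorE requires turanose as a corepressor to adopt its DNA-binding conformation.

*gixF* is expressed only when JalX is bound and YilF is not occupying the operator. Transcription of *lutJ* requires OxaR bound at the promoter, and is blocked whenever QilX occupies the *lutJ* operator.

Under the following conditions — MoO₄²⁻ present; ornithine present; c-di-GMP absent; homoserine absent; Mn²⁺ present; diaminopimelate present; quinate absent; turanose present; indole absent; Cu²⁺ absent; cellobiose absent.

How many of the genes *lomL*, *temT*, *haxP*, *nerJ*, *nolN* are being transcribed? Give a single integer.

4

MoO₄²⁻ is present, so JalX is inactive.
Homoserine is absent, so YilF is active.
With repressor YilF bound, *gixF* is not transcribed.
So GixF is not produced.
TemZ is produced constitutively and is active.
With repressor TemZ bound, *lomL* is not transcribed.
→ *lomL* is OFF.
Mn²⁺ is present, so MorY is active.
No repressor is bound and MorY is active, so *nolJ* is transcribed.
So NolJ is produced and active.
Cellobiose is absent, so FubK is inactive.
Cu²⁺ is absent, so ZorY is active.
With repressor ZorY bound, *sovN* is not transcribed.
So SovN is not produced.
No repressor is bound and NolJ is active, so *temT* is transcribed.
→ *temT* is ON.
Quinate is absent, so QilX is inactive.
Indole is absent, so OxaR is active.
No repressor is bound and OxaR is active, so *lutJ* is transcribed.
So LutJ is produced and active.
No repressor is bound and LutJ is active, so *haxP* is transcribed.
→ *haxP* is ON.
Ornithine is present, so WexA is inactive.
With no repressor bound, *nerJ* is transcribed.
→ *nerJ* is ON.
Turanose is present, so VorE is active.
Diaminopimelate is present, so ElnY is active.
With repressor VorE bound, *nerL* is not transcribed.
So NerL is not produced.
c-di-GMP is absent, so YilY is active.
With repressor YilY bound, *kosG* is not transcribed.
So KosG is not produced.
With no repressor bound, *nolN* is transcribed.
→ *nolN* is ON.
4 of the 5 genes are transcribed.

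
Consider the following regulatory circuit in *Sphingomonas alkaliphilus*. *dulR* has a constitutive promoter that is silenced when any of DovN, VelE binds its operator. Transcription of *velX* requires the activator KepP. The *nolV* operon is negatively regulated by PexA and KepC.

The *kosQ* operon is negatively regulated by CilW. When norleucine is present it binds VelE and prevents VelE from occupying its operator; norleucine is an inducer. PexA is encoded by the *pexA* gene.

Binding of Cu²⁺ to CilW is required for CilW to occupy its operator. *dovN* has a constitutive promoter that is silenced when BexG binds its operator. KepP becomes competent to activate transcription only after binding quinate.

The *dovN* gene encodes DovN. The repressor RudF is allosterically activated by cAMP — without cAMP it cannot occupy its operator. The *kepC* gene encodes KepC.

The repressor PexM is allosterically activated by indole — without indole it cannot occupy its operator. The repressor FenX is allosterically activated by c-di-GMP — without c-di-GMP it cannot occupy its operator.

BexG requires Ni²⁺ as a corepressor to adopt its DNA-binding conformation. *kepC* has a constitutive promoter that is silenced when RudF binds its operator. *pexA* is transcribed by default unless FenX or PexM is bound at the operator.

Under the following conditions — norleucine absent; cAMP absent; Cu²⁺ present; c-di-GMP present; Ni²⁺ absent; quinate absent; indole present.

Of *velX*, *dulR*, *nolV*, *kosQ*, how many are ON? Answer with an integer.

Quinate is absent, so KepP is inactive.
Required activator KepP is absent, so *velX* is not transcribed.
→ *velX* is OFF.
Ni²⁺ is absent, so BexG is inactive.
With no repressor bound, *dovN* is transcribed.
So DovN is produced and active.
Norleucine is absent, so VelE is active.
With repressor DovN bound, *dulR* is not transcribed.
→ *dulR* is OFF.
c-di-GMP is present, so FenX is active.
Indole is present, so PexM is active.
With repressor FenX bound, *pexA* is not transcribed.
So PexA is not produced.
cAMP is absent, so RudF is inactive.
With no repressor bound, *kepC* is transcribed.
So KepC is produced and active.
With repressor KepC bound, *nolV* is not transcribed.
→ *nolV* is OFF.
Cu²⁺ is present, so CilW is active.
With repressor CilW bound, *kosQ* is not transcribed.
→ *kosQ* is OFF.
0 of the 4 genes are transcribed.

0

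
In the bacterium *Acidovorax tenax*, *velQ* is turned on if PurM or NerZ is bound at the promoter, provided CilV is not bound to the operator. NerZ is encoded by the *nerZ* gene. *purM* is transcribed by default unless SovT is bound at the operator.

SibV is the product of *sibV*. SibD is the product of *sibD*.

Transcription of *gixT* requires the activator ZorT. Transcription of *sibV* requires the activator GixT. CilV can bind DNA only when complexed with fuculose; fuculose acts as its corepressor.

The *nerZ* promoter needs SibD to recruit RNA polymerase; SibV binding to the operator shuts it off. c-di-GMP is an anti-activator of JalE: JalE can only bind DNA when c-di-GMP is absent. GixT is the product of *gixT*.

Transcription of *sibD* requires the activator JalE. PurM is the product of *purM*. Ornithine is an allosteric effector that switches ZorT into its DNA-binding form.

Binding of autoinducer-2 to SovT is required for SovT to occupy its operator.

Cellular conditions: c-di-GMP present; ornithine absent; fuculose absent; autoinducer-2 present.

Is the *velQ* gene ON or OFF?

OFF

Autoinducer-2 is present, so SovT is active.
With repressor SovT bound, *purM* is not transcribed.
So PurM is not produced.
Ornithine is absent, so ZorT is inactive.
Required activator ZorT is absent, so *gixT* is not transcribed.
So GixT is not produced.
Required activator GixT is absent, so *sibV* is not transcribed.
So SibV is not produced.
c-di-GMP is present, so JalE is inactive.
Required activator JalE is absent, so *sibD* is not transcribed.
So SibD is not produced.
Required activator SibD is absent, so *nerZ* is not transcribed.
So NerZ is not produced.
Fuculose is absent, so CilV is inactive.
No activator is available at the *velQ* promoter, so *velQ* is not transcribed.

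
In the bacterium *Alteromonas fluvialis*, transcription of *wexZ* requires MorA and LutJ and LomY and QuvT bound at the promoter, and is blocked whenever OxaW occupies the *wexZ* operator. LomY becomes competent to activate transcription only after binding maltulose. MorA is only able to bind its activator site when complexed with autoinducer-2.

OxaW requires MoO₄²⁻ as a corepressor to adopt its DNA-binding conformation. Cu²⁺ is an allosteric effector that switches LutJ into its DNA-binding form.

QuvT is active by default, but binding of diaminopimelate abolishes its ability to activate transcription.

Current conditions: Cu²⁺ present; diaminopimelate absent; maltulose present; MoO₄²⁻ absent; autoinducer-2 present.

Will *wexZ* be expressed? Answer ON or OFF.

Autoinducer-2 is present, so MorA is active.
Cu²⁺ is present, so LutJ is active.
Maltulose is present, so LomY is active.
Diaminopimelate is absent, so QuvT is active.
MoO₄²⁻ is absent, so OxaW is inactive.
No repressor is bound and MorA and LutJ and LomY and QuvT are active, so *wexZ* is transcribed.

ON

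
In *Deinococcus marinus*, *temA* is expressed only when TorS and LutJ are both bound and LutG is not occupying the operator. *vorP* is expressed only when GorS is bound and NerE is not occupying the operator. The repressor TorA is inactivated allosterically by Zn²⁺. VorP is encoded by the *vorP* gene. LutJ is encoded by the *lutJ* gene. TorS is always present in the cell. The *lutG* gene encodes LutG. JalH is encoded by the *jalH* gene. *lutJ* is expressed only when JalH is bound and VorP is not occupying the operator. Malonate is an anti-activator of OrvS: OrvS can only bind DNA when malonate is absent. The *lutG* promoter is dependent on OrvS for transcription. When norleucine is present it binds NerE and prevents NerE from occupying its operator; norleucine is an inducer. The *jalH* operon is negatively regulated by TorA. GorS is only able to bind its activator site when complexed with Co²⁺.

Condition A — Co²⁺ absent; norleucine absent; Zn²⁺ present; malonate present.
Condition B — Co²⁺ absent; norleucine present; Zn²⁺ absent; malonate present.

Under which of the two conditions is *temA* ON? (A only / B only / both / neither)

A only

Condition A:
TorS is produced constitutively and is active.
Co²⁺ is absent, so GorS is inactive.
Norleucine is absent, so NerE is active.
With repressor NerE bound, *vorP* is not transcribed.
So VorP is not produced.
Zn²⁺ is present, so TorA is inactive.
With no repressor bound, *jalH* is transcribed.
So JalH is produced and active.
No repressor is bound and JalH is active, so *lutJ* is transcribed.
So LutJ is produced and active.
Malonate is present, so OrvS is inactive.
Required activator OrvS is absent, so *lutG* is not transcribed.
So LutG is not produced.
No repressor is bound and TorS and LutJ are active, so *temA* is transcribed.
→ *temA* is ON in A.
Condition B:
TorS is produced constitutively and is active.
Co²⁺ is absent, so GorS is inactive.
Norleucine is present, so NerE is inactive.
Required activator GorS is absent, so *vorP* is not transcribed.
So VorP is not produced.
Zn²⁺ is absent, so TorA is active.
With repressor TorA bound, *jalH* is not transcribed.
So JalH is not produced.
Required activator JalH is absent, so *lutJ* is not transcribed.
So LutJ is not produced.
Malonate is present, so OrvS is inactive.
Required activator OrvS is absent, so *lutG* is not transcribed.
So LutG is not produced.
Required activator LutJ is absent, so *temA* is not transcribed.
→ *temA* is OFF in B.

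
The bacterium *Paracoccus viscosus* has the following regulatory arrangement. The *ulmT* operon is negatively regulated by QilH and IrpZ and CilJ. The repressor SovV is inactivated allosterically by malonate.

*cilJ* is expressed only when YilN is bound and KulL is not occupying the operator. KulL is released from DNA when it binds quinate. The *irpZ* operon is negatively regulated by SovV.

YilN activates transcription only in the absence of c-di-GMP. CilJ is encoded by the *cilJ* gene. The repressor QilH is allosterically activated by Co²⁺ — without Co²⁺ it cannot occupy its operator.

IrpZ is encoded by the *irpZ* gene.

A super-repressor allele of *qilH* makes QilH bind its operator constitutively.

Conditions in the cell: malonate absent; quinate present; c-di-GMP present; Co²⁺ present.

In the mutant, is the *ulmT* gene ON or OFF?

QilH is constitutively active in this strain.
Malonate is absent, so SovV is active.
With repressor SovV bound, *irpZ* is not transcribed.
So IrpZ is not produced.
Quinate is present, so KulL is inactive.
c-di-GMP is present, so YilN is inactive.
Required activator YilN is absent, so *cilJ* is not transcribed.
So CilJ is not produced.
With repressor QilH bound, *ulmT* is not transcribed.

OFF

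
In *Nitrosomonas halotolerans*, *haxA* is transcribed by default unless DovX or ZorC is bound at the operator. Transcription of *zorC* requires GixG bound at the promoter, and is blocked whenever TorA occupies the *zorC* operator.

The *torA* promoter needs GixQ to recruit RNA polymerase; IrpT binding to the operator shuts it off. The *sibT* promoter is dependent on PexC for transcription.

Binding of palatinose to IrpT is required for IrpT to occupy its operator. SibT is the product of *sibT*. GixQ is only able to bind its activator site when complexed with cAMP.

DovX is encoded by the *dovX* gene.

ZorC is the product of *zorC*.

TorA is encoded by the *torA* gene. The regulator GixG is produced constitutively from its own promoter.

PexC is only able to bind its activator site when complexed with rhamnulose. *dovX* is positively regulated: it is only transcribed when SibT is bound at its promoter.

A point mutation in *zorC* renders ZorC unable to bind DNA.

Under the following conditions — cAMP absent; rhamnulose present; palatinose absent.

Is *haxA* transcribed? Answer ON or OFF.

Rhamnulose is present, so PexC is active.
No repressor is bound and PexC is active, so *sibT* is transcribed.
So SibT is produced and active.
No repressor is bound and SibT is active, so *dovX* is transcribed.
So DovX is produced and active.
ZorC is non-functional in this strain, so it has no effect.
With repressor DovX bound, *haxA* is not transcribed.

OFF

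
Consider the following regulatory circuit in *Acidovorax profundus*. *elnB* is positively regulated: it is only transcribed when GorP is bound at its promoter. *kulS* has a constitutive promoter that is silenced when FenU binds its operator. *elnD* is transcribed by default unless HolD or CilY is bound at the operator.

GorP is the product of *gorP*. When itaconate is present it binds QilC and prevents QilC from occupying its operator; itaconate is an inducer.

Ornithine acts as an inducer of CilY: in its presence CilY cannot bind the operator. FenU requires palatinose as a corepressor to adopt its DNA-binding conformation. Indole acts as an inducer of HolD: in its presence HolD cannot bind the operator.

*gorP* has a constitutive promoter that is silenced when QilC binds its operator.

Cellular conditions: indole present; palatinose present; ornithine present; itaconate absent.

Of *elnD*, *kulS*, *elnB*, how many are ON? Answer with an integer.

Indole is present, so HolD is inactive.
Ornithine is present, so CilY is inactive.
With no repressor bound, *elnD* is transcribed.
→ *elnD* is ON.
Palatinose is present, so FenU is active.
With repressor FenU bound, *kulS* is not transcribed.
→ *kulS* is OFF.
Itaconate is absent, so QilC is active.
With repressor QilC bound, *gorP* is not transcribed.
So GorP is not produced.
Required activator GorP is absent, so *elnB* is not transcribed.
→ *elnB* is OFF.
1 of the 3 genes is transcribed.

1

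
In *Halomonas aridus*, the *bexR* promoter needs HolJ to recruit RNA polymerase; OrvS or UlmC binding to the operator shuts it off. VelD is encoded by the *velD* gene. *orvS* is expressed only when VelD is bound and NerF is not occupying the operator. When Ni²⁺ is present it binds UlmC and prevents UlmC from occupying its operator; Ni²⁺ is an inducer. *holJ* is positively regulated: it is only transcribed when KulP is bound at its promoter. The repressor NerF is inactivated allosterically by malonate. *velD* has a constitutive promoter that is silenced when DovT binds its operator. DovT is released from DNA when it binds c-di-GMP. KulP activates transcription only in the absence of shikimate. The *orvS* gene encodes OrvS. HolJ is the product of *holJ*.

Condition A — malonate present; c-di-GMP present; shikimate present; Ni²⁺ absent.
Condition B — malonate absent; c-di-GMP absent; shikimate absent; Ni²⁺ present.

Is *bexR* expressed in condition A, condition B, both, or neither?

B only

Condition A:
Malonate is present, so NerF is inactive.
c-di-GMP is present, so DovT is inactive.
With no repressor bound, *velD* is transcribed.
So VelD is produced and active.
No repressor is bound and VelD is active, so *orvS* is transcribed.
So OrvS is produced and active.
Shikimate is present, so KulP is inactive.
Required activator KulP is absent, so *holJ* is not transcribed.
So HolJ is not produced.
Ni²⁺ is absent, so UlmC is active.
With repressor OrvS bound, *bexR* is not transcribed.
→ *bexR* is OFF in A.
Condition B:
Malonate is absent, so NerF is active.
c-di-GMP is absent, so DovT is active.
With repressor DovT bound, *velD* is not transcribed.
So VelD is not produced.
With repressor NerF bound, *orvS* is not transcribed.
So OrvS is not produced.
Shikimate is absent, so KulP is active.
No repressor is bound and KulP is active, so *holJ* is transcribed.
So HolJ is produced and active.
Ni²⁺ is present, so UlmC is inactive.
No repressor is bound and HolJ is active, so *bexR* is transcribed.
→ *bexR* is ON in B.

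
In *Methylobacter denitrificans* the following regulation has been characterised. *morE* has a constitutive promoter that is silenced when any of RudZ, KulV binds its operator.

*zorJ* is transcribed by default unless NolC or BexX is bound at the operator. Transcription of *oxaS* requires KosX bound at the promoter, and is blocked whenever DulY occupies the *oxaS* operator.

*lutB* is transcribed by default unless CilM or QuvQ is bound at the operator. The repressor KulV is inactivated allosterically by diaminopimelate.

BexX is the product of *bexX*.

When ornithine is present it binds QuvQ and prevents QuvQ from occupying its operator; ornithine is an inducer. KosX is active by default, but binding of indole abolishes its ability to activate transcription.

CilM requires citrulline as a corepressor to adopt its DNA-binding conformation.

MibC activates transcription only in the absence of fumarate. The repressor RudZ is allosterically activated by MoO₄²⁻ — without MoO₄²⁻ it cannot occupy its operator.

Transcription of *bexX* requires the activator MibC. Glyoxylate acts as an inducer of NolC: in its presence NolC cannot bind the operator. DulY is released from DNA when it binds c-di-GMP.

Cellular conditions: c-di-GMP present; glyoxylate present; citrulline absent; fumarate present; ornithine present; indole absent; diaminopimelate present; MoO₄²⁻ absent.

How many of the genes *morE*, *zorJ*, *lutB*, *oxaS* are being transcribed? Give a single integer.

MoO₄²⁻ is absent, so RudZ is inactive.
Diaminopimelate is present, so KulV is inactive.
With no repressor bound, *morE* is transcribed.
→ *morE* is ON.
Glyoxylate is present, so NolC is inactive.
Fumarate is present, so MibC is inactive.
Required activator MibC is absent, so *bexX* is not transcribed.
So BexX is not produced.
With no repressor bound, *zorJ* is transcribed.
→ *zorJ* is ON.
Citrulline is absent, so CilM is inactive.
Ornithine is present, so QuvQ is inactive.
With no repressor bound, *lutB* is transcribed.
→ *lutB* is ON.
c-di-GMP is present, so DulY is inactive.
Indole is absent, so KosX is active.
No repressor is bound and KosX is active, so *oxaS* is transcribed.
→ *oxaS* is ON.
4 of the 4 genes are transcribed.

4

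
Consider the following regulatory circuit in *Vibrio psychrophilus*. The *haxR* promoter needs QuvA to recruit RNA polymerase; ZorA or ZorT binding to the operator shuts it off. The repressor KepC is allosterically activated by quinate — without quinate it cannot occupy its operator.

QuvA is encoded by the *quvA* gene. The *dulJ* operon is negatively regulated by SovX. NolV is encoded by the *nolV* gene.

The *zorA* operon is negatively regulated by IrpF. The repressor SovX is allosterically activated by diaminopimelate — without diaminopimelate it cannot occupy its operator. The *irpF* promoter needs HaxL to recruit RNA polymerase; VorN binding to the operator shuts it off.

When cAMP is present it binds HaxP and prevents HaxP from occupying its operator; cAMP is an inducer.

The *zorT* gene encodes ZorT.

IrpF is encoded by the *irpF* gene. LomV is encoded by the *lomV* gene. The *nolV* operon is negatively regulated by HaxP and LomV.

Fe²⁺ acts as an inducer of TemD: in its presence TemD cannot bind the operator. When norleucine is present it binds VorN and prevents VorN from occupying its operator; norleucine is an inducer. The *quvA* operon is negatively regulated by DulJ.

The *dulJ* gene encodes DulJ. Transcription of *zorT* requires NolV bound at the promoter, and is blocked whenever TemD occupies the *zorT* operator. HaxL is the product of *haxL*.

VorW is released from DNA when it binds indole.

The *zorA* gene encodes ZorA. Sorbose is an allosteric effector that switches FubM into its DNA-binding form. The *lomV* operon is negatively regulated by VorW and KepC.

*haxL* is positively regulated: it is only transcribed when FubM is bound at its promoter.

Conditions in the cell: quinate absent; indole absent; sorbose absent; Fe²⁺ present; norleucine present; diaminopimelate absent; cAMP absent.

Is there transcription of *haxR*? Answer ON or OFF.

Norleucine is present, so VorN is inactive.
Sorbose is absent, so FubM is inactive.
Required activator FubM is absent, so *haxL* is not transcribed.
So HaxL is not produced.
Required activator HaxL is absent, so *irpF* is not transcribed.
So IrpF is not produced.
With no repressor bound, *zorA* is transcribed.
So ZorA is produced and active.
Diaminopimelate is absent, so SovX is inactive.
With no repressor bound, *dulJ* is transcribed.
So DulJ is produced and active.
With repressor DulJ bound, *quvA* is not transcribed.
So QuvA is not produced.
Fe²⁺ is present, so TemD is inactive.
cAMP is absent, so HaxP is active.
Indole is absent, so VorW is active.
Quinate is absent, so KepC is inactive.
With repressor VorW bound, *lomV* is not transcribed.
So LomV is not produced.
With repressor HaxP bound, *nolV* is not transcribed.
So NolV is not produced.
Required activator NolV is absent, so *zorT* is not transcribed.
So ZorT is not produced.
With repressor ZorA bound, *haxR* is not transcribed.

OFF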